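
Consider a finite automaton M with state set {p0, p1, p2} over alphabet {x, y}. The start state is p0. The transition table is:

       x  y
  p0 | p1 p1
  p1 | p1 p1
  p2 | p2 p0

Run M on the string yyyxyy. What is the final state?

Trace: p0 -y-> p1 -y-> p1 -y-> p1 -x-> p1 -y-> p1 -y-> p1

p1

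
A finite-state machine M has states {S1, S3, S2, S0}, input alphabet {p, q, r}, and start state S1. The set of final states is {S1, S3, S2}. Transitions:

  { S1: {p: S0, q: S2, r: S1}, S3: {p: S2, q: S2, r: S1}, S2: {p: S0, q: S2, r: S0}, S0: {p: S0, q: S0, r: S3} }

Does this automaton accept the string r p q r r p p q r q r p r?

Trace: S1 -r-> S1 -p-> S0 -q-> S0 -r-> S3 -r-> S1 -p-> S0 -p-> S0 -q-> S0 -r-> S3 -q-> S2 -r-> S0 -p-> S0 -r-> S3
End state S3 is accepting.

Yes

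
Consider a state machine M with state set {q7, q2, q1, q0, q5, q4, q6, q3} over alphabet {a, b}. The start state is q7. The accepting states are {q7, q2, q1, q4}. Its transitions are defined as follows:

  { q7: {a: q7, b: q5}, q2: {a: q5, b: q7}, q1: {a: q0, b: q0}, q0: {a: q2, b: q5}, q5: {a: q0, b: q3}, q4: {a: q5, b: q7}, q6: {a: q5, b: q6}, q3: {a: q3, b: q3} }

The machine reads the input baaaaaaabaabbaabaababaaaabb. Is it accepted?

start at q7
read 'b': q7 → q5
read 'a': q5 → q0
read 'a': q0 → q2
read 'a': q2 → q5
read 'a': q5 → q0
read 'a': q0 → q2
read 'a': q2 → q5
read 'a': q5 → q0
read 'b': q0 → q5
read 'a': q5 → q0
read 'a': q0 → q2
read 'b': q2 → q7
read 'b': q7 → q5
read 'a': q5 → q0
read 'a': q0 → q2
read 'b': q2 → q7
read 'a': q7 → q7
read 'a': q7 → q7
read 'b': q7 → q5
read 'a': q5 → q0
read 'b': q0 → q5
read 'a': q5 → q0
read 'a': q0 → q2
read 'a': q2 → q5
read 'a': q5 → q0
read 'b': q0 → q5
read 'b': q5 → q3
End state q3 is not accepting.

No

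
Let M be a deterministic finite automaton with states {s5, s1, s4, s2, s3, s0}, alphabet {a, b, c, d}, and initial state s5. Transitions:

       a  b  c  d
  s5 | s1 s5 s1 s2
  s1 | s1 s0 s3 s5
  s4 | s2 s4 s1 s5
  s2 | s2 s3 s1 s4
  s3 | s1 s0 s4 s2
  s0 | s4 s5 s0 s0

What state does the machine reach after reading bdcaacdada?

Trace: s5 -b-> s5 -d-> s2 -c-> s1 -a-> s1 -a-> s1 -c-> s3 -d-> s2 -a-> s2 -d-> s4 -a-> s2

s2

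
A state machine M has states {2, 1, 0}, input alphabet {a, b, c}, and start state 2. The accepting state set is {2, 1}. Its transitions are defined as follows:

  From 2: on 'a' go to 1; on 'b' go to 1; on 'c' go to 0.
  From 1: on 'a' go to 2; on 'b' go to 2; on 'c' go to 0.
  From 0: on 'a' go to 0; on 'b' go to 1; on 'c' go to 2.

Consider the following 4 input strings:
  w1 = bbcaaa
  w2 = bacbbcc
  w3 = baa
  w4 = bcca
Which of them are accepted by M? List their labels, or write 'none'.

w1: 2 → 1 → 2 → 0 → 0 → 0 → 0  → end 0, rejected
w2: 2 → 1 → 2 → 0 → 1 → 2 → 0 → 2  → end 2, accepted
w3: 2 → 1 → 2 → 1  → end 1, accepted
w4: 2 → 1 → 0 → 2 → 1  → end 1, accepted

w2, w3, w4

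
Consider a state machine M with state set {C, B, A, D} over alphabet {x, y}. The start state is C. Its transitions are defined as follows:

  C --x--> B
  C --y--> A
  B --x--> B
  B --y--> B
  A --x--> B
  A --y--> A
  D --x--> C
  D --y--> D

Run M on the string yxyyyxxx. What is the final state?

start at C
read 'y': C → A
read 'x': A → B
read 'y': B → B
read 'y': B → B
read 'y': B → B
read 'x': B → B
read 'x': B → B
read 'x': B → B

B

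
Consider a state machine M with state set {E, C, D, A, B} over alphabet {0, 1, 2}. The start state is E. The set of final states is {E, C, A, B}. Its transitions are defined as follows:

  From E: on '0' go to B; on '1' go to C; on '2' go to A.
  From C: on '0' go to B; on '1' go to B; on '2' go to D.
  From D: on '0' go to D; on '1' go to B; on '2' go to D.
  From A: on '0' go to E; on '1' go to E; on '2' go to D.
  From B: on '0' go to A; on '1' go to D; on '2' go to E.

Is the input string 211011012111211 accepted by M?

start at E
read '2': E → A
read '1': A → E
read '1': E → C
read '0': C → B
read '1': B → D
read '1': D → B
read '0': B → A
read '1': A → E
read '2': E → A
read '1': A → E
read '1': E → C
read '1': C → B
read '2': B → E
read '1': E → C
read '1': C → B
End state B is accepting.

Yes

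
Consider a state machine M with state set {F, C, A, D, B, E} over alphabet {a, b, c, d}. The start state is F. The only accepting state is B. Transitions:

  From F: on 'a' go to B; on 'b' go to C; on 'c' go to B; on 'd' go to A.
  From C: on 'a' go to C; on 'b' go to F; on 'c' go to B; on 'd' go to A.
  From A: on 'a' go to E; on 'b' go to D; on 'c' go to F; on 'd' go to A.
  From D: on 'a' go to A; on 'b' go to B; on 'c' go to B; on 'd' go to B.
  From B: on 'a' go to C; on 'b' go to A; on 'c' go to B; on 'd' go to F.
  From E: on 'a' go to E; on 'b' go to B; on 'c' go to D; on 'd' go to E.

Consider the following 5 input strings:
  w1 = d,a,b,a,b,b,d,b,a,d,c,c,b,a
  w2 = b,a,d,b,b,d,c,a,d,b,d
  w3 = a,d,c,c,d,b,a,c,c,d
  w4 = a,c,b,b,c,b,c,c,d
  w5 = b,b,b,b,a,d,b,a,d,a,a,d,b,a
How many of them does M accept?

w1: F → A → E → B → C → F → C → A → D → A → A → F → B → A → E  → end E, rejected
w2: F → C → C → A → D → B → F → B → C → A → D → B  → end B, accepted
w3: F → B → F → B → B → F → C → C → B → B → F  → end F, rejected
w4: F → B → B → A → D → B → A → F → B → F  → end F, rejected
w5: F → C → F → C → F → B → F → C → C → A → E → E → E → B → C  → end C, rejected

1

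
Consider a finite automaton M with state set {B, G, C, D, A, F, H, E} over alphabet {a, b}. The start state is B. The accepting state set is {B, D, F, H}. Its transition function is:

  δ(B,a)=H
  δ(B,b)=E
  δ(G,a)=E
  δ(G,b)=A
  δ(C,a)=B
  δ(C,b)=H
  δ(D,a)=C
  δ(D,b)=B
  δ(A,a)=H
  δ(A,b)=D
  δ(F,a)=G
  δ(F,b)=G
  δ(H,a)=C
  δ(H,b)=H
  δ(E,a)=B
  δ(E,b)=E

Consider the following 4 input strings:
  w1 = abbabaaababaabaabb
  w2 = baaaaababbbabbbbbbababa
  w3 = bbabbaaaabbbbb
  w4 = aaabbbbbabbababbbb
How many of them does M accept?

w1:
  start at B
  read 'a': B → H
  read 'b': H → H
  read 'b': H → H
  read 'a': H → C
  read 'b': C → H
  read 'a': H → C
  read 'a': C → B
  read 'a': B → H
  read 'b': H → H
  read 'a': H → C
  read 'b': C → H
  read 'a': H → C
  read 'a': C → B
  read 'b': B → E
  read 'a': E → B
  read 'a': B → H
  read 'b': H → H
  read 'b': H → H
  end H, accepted
w2:
  start at B
  read 'b': B → E
  read 'a': E → B
  read 'a': B → H
  read 'a': H → C
  read 'a': C → B
  read 'a': B → H
  read 'b': H → H
  read 'a': H → C
  read 'b': C → H
  read 'b': H → H
  read 'b': H → H
  read 'a': H → C
  read 'b': C → H
  read 'b': H → H
  read 'b': H → H
  read 'b': H → H
  read 'b': H → H
  read 'b': H → H
  read 'a': H → C
  read 'b': C → H
  read 'a': H → C
  read 'b': C → H
  read 'a': H → C
  end C, rejected
w3:
  start at B
  read 'b': B → E
  read 'b': E → E
  read 'a': E → B
  read 'b': B → E
  read 'b': E → E
  read 'a': E → B
  read 'a': B → H
  read 'a': H → C
  read 'a': C → B
  read 'b': B → E
  read 'b': E → E
  read 'b': E → E
  read 'b': E → E
  read 'b': E → E
  end E, rejected
w4:
  start at B
  read 'a': B → H
  read 'a': H → C
  read 'a': C → B
  read 'b': B → E
  read 'b': E → E
  read 'b': E → E
  read 'b': E → E
  read 'b': E → E
  read 'a': E → B
  read 'b': B → E
  read 'b': E → E
  read 'a': E → B
  read 'b': B → E
  read 'a': E → B
  read 'b': B → E
  read 'b': E → E
  read 'b': E → E
  read 'b': E → E
  end E, rejected

1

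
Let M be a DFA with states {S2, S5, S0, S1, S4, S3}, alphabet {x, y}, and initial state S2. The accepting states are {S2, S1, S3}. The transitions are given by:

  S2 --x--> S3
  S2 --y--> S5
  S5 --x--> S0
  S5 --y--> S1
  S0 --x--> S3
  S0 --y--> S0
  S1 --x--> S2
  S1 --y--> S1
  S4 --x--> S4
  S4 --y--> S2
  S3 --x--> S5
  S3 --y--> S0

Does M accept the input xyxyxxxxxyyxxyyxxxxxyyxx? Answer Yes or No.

Yes

start at S2
read 'x': S2 → S3
read 'y': S3 → S0
read 'x': S0 → S3
read 'y': S3 → S0
read 'x': S0 → S3
read 'x': S3 → S5
read 'x': S5 → S0
read 'x': S0 → S3
read 'x': S3 → S5
read 'y': S5 → S1
read 'y': S1 → S1
read 'x': S1 → S2
read 'x': S2 → S3
read 'y': S3 → S0
read 'y': S0 → S0
read 'x': S0 → S3
read 'x': S3 → S5
read 'x': S5 → S0
read 'x': S0 → S3
read 'x': S3 → S5
read 'y': S5 → S1
read 'y': S1 → S1
read 'x': S1 → S2
read 'x': S2 → S3
End state S3 is accepting.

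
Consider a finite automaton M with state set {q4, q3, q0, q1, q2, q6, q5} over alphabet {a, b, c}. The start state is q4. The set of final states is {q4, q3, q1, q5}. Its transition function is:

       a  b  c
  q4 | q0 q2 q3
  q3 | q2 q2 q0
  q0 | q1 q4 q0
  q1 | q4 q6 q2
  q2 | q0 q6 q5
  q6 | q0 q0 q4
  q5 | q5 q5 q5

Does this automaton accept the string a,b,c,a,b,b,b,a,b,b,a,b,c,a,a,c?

start at q4
read 'a': q4 → q0
read 'b': q0 → q4
read 'c': q4 → q3
read 'a': q3 → q2
read 'b': q2 → q6
read 'b': q6 → q0
read 'b': q0 → q4
read 'a': q4 → q0
read 'b': q0 → q4
read 'b': q4 → q2
read 'a': q2 → q0
read 'b': q0 → q4
read 'c': q4 → q3
read 'a': q3 → q2
read 'a': q2 → q0
read 'c': q0 → q0
End state q0 is not accepting.

No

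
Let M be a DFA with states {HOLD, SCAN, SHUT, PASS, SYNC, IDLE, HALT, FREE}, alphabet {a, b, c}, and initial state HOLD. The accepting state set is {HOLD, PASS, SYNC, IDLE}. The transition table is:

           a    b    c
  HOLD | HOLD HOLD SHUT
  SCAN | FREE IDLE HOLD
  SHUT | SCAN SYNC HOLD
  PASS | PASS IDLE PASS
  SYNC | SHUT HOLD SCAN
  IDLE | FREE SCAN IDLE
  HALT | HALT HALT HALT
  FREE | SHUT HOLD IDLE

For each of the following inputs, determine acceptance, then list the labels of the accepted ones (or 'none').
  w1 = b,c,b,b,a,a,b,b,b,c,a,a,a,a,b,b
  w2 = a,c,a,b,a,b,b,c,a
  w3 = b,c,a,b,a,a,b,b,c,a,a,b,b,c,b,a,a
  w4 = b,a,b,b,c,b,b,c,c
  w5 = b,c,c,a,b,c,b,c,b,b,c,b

w1:
  start at HOLD
  read 'b': HOLD → HOLD
  read 'c': HOLD → SHUT
  read 'b': SHUT → SYNC
  read 'b': SYNC → HOLD
  read 'a': HOLD → HOLD
  read 'a': HOLD → HOLD
  read 'b': HOLD → HOLD
  read 'b': HOLD → HOLD
  read 'b': HOLD → HOLD
  read 'c': HOLD → SHUT
  read 'a': SHUT → SCAN
  read 'a': SCAN → FREE
  read 'a': FREE → SHUT
  read 'a': SHUT → SCAN
  read 'b': SCAN → IDLE
  read 'b': IDLE → SCAN
  end SCAN, rejected
w2:
  start at HOLD
  read 'a': HOLD → HOLD
  read 'c': HOLD → SHUT
  read 'a': SHUT → SCAN
  read 'b': SCAN → IDLE
  read 'a': IDLE → FREE
  read 'b': FREE → HOLD
  read 'b': HOLD → HOLD
  read 'c': HOLD → SHUT
  read 'a': SHUT → SCAN
  end SCAN, rejected
w3:
  start at HOLD
  read 'b': HOLD → HOLD
  read 'c': HOLD → SHUT
  read 'a': SHUT → SCAN
  read 'b': SCAN → IDLE
  read 'a': IDLE → FREE
  read 'a': FREE → SHUT
  read 'b': SHUT → SYNC
  read 'b': SYNC → HOLD
  read 'c': HOLD → SHUT
  read 'a': SHUT → SCAN
  read 'a': SCAN → FREE
  read 'b': FREE → HOLD
  read 'b': HOLD → HOLD
  read 'c': HOLD → SHUT
  read 'b': SHUT → SYNC
  read 'a': SYNC → SHUT
  read 'a': SHUT → SCAN
  end SCAN, rejected
w4:
  start at HOLD
  read 'b': HOLD → HOLD
  read 'a': HOLD → HOLD
  read 'b': HOLD → HOLD
  read 'b': HOLD → HOLD
  read 'c': HOLD → SHUT
  read 'b': SHUT → SYNC
  read 'b': SYNC → HOLD
  read 'c': HOLD → SHUT
  read 'c': SHUT → HOLD
  end HOLD, accepted
w5:
  start at HOLD
  read 'b': HOLD → HOLD
  read 'c': HOLD → SHUT
  read 'c': SHUT → HOLD
  read 'a': HOLD → HOLD
  read 'b': HOLD → HOLD
  read 'c': HOLD → SHUT
  read 'b': SHUT → SYNC
  read 'c': SYNC → SCAN
  read 'b': SCAN → IDLE
  read 'b': IDLE → SCAN
  read 'c': SCAN → HOLD
  read 'b': HOLD → HOLD
  end HOLD, accepted

w4, w5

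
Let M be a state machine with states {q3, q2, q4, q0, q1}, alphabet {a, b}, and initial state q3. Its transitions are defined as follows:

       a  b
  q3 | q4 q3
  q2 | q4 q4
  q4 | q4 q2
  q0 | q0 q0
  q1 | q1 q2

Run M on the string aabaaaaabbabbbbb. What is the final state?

q2

start at q3
read 'a': q3 → q4
read 'a': q4 → q4
read 'b': q4 → q2
read 'a': q2 → q4
read 'a': q4 → q4
read 'a': q4 → q4
read 'a': q4 → q4
read 'a': q4 → q4
read 'b': q4 → q2
read 'b': q2 → q4
read 'a': q4 → q4
read 'b': q4 → q2
read 'b': q2 → q4
read 'b': q4 → q2
read 'b': q2 → q4
read 'b': q4 → q2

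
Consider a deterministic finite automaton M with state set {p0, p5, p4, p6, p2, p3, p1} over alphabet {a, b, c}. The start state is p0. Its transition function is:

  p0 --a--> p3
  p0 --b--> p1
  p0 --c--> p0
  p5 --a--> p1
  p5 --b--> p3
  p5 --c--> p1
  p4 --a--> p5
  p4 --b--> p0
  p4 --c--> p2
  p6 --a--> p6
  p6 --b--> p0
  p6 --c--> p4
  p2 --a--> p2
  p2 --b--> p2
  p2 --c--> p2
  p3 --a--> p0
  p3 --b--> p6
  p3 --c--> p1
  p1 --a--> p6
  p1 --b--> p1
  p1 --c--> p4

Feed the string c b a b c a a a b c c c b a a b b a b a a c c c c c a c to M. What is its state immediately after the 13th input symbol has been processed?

Trace: p0 -c-> p0 -b-> p1 -a-> p6 -b-> p0 -c-> p0 -a-> p3 -a-> p0 -a-> p3 -b-> p6 -c-> p4 -c-> p2 -c-> p2 -b-> p2
After 13 symbols: p2.

p2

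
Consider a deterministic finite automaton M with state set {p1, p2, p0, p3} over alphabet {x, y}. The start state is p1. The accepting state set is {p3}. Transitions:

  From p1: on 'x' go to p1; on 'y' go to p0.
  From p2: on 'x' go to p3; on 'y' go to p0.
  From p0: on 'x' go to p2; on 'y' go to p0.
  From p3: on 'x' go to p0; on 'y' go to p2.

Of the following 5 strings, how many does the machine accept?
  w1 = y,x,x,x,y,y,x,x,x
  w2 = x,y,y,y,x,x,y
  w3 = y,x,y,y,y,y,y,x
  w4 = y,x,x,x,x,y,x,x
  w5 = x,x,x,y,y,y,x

w1: p1 → p0 → p2 → p3 → p0 → p0 → p0 → p2 → p3 → p0  → end p0, rejected
w2: p1 → p1 → p0 → p0 → p0 → p2 → p3 → p2  → end p2, rejected
w3: p1 → p0 → p2 → p0 → p0 → p0 → p0 → p0 → p2  → end p2, rejected
w4: p1 → p0 → p2 → p3 → p0 → p2 → p0 → p2 → p3  → end p3, accepted
w5: p1 → p1 → p1 → p1 → p0 → p0 → p0 → p2  → end p2, rejected

1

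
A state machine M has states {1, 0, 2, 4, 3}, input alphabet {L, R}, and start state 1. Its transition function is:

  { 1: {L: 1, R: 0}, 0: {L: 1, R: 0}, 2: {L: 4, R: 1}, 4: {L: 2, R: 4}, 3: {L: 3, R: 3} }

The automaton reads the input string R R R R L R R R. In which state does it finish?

Trace: 1 -R-> 0 -R-> 0 -R-> 0 -R-> 0 -L-> 1 -R-> 0 -R-> 0 -R-> 0

0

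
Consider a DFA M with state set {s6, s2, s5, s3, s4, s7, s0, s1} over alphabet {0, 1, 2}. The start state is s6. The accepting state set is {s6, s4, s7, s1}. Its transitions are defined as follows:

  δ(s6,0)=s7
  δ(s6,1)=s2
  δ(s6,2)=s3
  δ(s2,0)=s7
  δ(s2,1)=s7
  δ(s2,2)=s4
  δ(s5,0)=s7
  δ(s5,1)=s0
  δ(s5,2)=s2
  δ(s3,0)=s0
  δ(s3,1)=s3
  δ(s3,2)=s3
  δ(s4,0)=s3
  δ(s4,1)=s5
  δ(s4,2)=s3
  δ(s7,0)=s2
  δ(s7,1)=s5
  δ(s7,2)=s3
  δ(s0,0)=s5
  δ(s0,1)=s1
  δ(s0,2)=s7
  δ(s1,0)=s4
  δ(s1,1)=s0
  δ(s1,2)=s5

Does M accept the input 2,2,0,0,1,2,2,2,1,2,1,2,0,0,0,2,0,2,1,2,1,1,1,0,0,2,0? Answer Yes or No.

No

s6 → s3 → s3 → s0 → s5 → s0 → s7 → s3 → s3 → s3 → s3 → s3 → s3 → s0 → s5 → s7 → s3 → s0 → s7 → s5 → s2 → s7 → s5 → s0 → s5 → s7 → s3 → s0
End state s0 is not accepting.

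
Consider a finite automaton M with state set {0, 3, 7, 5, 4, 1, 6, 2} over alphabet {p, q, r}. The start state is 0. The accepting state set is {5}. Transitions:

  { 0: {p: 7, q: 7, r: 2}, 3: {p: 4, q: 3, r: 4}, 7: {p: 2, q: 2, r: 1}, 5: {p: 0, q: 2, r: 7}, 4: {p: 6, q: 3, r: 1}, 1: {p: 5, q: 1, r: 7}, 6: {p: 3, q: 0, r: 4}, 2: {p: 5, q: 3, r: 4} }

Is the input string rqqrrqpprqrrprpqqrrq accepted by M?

No

Trace: 0 -r-> 2 -q-> 3 -q-> 3 -r-> 4 -r-> 1 -q-> 1 -p-> 5 -p-> 0 -r-> 2 -q-> 3 -r-> 4 -r-> 1 -p-> 5 -r-> 7 -p-> 2 -q-> 3 -q-> 3 -r-> 4 -r-> 1 -q-> 1
End state 1 is not accepting.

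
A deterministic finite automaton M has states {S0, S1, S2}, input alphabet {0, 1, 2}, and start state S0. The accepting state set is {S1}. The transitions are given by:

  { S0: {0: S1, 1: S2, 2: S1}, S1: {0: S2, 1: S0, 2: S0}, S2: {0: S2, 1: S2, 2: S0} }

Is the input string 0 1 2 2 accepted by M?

start at S0
read '0': S0 → S1
read '1': S1 → S0
read '2': S0 → S1
read '2': S1 → S0
End state S0 is not accepting.

No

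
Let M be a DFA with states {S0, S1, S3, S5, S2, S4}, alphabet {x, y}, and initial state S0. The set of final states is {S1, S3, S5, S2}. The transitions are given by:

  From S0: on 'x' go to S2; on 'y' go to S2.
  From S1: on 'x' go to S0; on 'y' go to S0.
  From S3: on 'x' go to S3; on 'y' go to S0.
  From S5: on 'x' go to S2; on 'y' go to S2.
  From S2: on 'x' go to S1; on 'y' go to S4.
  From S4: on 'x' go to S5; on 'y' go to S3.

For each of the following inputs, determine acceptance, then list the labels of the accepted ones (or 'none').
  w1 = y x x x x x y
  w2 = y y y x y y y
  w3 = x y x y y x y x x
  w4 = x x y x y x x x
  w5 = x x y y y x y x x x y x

w1, w4, w5

w1: S0 → S2 → S1 → S0 → S2 → S1 → S0 → S2  → end S2, accepted
w2: S0 → S2 → S4 → S3 → S3 → S0 → S2 → S4  → end S4, rejected
w3: S0 → S2 → S4 → S5 → S2 → S4 → S5 → S2 → S1 → S0  → end S0, rejected
w4: S0 → S2 → S1 → S0 → S2 → S4 → S5 → S2 → S1  → end S1, accepted
w5: S0 → S2 → S1 → S0 → S2 → S4 → S5 → S2 → S1 → S0 → S2 → S4 → S5  → end S5, accepted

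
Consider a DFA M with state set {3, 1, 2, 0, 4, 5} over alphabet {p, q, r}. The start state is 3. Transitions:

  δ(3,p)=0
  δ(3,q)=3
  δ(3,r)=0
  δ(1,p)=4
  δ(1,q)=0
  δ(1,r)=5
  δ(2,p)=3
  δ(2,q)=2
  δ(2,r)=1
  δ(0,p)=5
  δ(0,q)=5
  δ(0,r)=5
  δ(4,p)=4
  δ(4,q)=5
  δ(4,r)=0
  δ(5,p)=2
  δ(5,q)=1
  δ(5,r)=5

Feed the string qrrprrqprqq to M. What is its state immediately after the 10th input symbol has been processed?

5

Trace: 3 -q-> 3 -r-> 0 -r-> 5 -p-> 2 -r-> 1 -r-> 5 -q-> 1 -p-> 4 -r-> 0 -q-> 5
After 10 symbols: 5.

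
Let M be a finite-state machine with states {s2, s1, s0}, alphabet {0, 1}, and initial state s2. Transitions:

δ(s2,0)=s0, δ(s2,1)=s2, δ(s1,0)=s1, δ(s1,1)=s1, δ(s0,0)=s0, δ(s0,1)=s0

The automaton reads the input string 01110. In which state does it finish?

Trace: s2 -0-> s0 -1-> s0 -1-> s0 -1-> s0 -0-> s0

s0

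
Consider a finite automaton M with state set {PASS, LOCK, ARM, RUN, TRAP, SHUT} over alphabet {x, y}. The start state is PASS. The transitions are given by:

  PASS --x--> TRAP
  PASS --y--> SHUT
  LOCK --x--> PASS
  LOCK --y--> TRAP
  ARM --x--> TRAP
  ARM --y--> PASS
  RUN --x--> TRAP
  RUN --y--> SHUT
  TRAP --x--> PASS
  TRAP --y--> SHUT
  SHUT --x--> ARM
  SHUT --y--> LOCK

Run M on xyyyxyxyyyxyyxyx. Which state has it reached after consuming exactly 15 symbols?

SHUT

start at PASS
read 'x': PASS → TRAP
read 'y': TRAP → SHUT
read 'y': SHUT → LOCK
read 'y': LOCK → TRAP
read 'x': TRAP → PASS
read 'y': PASS → SHUT
read 'x': SHUT → ARM
read 'y': ARM → PASS
read 'y': PASS → SHUT
read 'y': SHUT → LOCK
read 'x': LOCK → PASS
read 'y': PASS → SHUT
read 'y': SHUT → LOCK
read 'x': LOCK → PASS
read 'y': PASS → SHUT
After 15 symbols: SHUT.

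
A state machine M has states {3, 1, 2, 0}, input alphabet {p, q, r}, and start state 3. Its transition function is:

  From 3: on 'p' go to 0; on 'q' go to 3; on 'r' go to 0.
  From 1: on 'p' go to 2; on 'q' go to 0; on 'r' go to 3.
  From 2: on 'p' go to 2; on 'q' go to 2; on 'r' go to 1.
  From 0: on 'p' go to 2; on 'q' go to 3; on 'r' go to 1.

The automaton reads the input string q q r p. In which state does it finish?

2

Trace: 3 -q-> 3 -q-> 3 -r-> 0 -p-> 2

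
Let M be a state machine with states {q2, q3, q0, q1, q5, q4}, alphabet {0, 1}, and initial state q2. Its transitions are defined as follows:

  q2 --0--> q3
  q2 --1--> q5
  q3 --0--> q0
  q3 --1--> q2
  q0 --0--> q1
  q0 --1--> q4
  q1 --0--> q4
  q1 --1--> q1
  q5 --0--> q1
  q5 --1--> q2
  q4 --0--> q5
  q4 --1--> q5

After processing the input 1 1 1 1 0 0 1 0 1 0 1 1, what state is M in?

q5

q2 → q5 → q2 → q5 → q2 → q3 → q0 → q4 → q5 → q2 → q3 → q2 → q5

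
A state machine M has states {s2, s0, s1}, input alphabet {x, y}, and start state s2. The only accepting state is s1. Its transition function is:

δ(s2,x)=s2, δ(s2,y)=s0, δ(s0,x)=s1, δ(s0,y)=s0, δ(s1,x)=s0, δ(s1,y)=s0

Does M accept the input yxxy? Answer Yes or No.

No

s2 → s0 → s1 → s0 → s0
End state s0 is not accepting.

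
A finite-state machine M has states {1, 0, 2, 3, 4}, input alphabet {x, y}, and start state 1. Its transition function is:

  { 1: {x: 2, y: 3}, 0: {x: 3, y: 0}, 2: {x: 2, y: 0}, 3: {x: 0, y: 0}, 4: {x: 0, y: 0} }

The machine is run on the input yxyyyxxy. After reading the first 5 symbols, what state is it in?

0

1 → 3 → 0 → 0 → 0 → 0
After 5 symbols: 0.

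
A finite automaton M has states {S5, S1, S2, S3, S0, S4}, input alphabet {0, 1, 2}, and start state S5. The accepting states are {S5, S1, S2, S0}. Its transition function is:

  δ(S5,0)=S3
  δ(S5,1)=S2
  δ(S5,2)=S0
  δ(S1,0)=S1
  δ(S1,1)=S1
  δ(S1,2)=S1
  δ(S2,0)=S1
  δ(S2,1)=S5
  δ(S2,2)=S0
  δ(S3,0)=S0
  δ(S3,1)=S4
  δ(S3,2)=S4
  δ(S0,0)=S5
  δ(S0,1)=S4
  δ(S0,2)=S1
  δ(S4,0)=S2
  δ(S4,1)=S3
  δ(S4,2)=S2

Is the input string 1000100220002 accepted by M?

S5 → S2 → S1 → S1 → S1 → S1 → S1 → S1 → S1 → S1 → S1 → S1 → S1 → S1
End state S1 is accepting.

Yes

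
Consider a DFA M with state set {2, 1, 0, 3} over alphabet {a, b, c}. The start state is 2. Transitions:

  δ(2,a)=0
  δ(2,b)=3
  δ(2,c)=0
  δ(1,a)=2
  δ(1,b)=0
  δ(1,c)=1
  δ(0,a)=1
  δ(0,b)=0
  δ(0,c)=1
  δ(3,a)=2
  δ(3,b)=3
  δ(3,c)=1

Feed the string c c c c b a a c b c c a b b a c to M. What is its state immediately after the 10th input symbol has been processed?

start at 2
read 'c': 2 → 0
read 'c': 0 → 1
read 'c': 1 → 1
read 'c': 1 → 1
read 'b': 1 → 0
read 'a': 0 → 1
read 'a': 1 → 2
read 'c': 2 → 0
read 'b': 0 → 0
read 'c': 0 → 1
After 10 symbols: 1.

1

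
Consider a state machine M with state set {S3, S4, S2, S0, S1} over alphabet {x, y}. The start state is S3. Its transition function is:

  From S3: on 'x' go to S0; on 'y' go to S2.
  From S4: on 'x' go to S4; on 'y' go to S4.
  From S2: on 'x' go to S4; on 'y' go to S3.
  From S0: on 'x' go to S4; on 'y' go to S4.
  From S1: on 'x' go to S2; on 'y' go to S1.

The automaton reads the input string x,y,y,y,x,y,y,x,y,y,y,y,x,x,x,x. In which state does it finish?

S3 → S0 → S4 → S4 → S4 → S4 → S4 → S4 → S4 → S4 → S4 → S4 → S4 → S4 → S4 → S4 → S4

S4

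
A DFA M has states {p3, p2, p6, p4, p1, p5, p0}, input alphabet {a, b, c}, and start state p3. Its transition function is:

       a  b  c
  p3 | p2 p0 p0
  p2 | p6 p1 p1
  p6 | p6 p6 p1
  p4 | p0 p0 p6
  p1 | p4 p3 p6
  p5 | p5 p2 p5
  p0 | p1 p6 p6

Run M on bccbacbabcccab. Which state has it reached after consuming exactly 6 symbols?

p3 → p0 → p6 → p1 → p3 → p2 → p1
After 6 symbols: p1.

p1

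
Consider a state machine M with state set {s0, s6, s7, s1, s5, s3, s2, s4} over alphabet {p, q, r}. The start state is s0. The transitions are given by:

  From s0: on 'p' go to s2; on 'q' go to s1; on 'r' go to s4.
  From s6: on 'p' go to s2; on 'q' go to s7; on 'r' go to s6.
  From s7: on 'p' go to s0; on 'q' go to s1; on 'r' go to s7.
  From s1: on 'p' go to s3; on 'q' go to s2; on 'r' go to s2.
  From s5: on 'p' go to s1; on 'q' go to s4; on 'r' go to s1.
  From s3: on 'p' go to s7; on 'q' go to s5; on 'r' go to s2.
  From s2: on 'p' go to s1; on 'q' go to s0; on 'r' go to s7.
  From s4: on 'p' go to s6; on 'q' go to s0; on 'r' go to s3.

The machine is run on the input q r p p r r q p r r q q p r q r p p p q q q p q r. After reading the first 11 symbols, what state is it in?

start at s0
read 'q': s0 → s1
read 'r': s1 → s2
read 'p': s2 → s1
read 'p': s1 → s3
read 'r': s3 → s2
read 'r': s2 → s7
read 'q': s7 → s1
read 'p': s1 → s3
read 'r': s3 → s2
read 'r': s2 → s7
read 'q': s7 → s1
After 11 symbols: s1.

s1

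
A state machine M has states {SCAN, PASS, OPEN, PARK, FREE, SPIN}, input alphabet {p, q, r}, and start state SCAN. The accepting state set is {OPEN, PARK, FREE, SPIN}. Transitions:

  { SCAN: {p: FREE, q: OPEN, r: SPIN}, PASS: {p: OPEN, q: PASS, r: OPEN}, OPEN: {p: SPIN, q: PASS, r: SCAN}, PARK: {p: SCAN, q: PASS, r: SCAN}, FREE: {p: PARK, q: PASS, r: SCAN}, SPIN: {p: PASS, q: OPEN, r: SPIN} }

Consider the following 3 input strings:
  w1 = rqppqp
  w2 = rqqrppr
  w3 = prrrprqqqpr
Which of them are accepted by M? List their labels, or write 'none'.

w1: Trace: SCAN -r-> SPIN -q-> OPEN -p-> SPIN -p-> PASS -q-> PASS -p-> OPEN  → end OPEN, accepted
w2: Trace: SCAN -r-> SPIN -q-> OPEN -q-> PASS -r-> OPEN -p-> SPIN -p-> PASS -r-> OPEN  → end OPEN, accepted
w3: Trace: SCAN -p-> FREE -r-> SCAN -r-> SPIN -r-> SPIN -p-> PASS -r-> OPEN -q-> PASS -q-> PASS -q-> PASS -p-> OPEN -r-> SCAN  → end SCAN, rejected

w1, w2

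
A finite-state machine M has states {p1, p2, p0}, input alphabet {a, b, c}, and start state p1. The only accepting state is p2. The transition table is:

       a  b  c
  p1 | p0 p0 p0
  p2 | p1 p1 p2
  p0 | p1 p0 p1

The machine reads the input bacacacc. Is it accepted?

No

p1 → p0 → p1 → p0 → p1 → p0 → p1 → p0 → p1
End state p1 is not accepting.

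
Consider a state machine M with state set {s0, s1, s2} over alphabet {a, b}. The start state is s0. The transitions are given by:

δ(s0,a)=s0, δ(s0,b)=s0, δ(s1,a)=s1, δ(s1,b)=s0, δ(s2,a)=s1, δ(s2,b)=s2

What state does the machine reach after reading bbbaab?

Trace: s0 -b-> s0 -b-> s0 -b-> s0 -a-> s0 -a-> s0 -b-> s0

s0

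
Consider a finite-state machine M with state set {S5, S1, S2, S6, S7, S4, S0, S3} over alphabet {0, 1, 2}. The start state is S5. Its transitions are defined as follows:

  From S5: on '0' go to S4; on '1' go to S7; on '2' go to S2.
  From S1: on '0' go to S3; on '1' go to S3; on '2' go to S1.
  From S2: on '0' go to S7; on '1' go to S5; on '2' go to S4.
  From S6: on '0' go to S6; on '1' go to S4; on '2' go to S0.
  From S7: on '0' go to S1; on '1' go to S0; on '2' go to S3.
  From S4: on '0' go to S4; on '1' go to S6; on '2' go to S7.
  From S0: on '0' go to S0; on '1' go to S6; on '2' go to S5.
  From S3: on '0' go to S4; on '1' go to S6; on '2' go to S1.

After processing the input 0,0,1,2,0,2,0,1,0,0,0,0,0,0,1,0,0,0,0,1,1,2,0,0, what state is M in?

start at S5
read '0': S5 → S4
read '0': S4 → S4
read '1': S4 → S6
read '2': S6 → S0
read '0': S0 → S0
read '2': S0 → S5
read '0': S5 → S4
read '1': S4 → S6
read '0': S6 → S6
read '0': S6 → S6
read '0': S6 → S6
read '0': S6 → S6
read '0': S6 → S6
read '0': S6 → S6
read '1': S6 → S4
read '0': S4 → S4
read '0': S4 → S4
read '0': S4 → S4
read '0': S4 → S4
read '1': S4 → S6
read '1': S6 → S4
read '2': S4 → S7
read '0': S7 → S1
read '0': S1 → S3

S3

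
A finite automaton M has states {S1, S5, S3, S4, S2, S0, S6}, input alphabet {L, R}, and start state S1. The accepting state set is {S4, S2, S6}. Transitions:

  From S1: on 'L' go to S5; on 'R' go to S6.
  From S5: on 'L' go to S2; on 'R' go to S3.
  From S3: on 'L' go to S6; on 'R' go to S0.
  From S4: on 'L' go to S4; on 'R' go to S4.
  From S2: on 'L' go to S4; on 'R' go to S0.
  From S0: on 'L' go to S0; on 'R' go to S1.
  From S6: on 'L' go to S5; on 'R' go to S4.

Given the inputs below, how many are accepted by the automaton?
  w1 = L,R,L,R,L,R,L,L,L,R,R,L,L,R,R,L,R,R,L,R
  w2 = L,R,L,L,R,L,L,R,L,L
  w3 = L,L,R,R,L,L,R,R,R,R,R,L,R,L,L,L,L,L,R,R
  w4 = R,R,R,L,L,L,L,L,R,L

w1: Trace: S1 -L-> S5 -R-> S3 -L-> S6 -R-> S4 -L-> S4 -R-> S4 -L-> S4 -L-> S4 -L-> S4 -R-> S4 -R-> S4 -L-> S4 -L-> S4 -R-> S4 -R-> S4 -L-> S4 -R-> S4 -R-> S4 -L-> S4 -R-> S4  → end S4, accepted
w2: Trace: S1 -L-> S5 -R-> S3 -L-> S6 -L-> S5 -R-> S3 -L-> S6 -L-> S5 -R-> S3 -L-> S6 -L-> S5  → end S5, rejected
w3: Trace: S1 -L-> S5 -L-> S2 -R-> S0 -R-> S1 -L-> S5 -L-> S2 -R-> S0 -R-> S1 -R-> S6 -R-> S4 -R-> S4 -L-> S4 -R-> S4 -L-> S4 -L-> S4 -L-> S4 -L-> S4 -L-> S4 -R-> S4 -R-> S4  → end S4, accepted
w4: Trace: S1 -R-> S6 -R-> S4 -R-> S4 -L-> S4 -L-> S4 -L-> S4 -L-> S4 -L-> S4 -R-> S4 -L-> S4  → end S4, accepted

3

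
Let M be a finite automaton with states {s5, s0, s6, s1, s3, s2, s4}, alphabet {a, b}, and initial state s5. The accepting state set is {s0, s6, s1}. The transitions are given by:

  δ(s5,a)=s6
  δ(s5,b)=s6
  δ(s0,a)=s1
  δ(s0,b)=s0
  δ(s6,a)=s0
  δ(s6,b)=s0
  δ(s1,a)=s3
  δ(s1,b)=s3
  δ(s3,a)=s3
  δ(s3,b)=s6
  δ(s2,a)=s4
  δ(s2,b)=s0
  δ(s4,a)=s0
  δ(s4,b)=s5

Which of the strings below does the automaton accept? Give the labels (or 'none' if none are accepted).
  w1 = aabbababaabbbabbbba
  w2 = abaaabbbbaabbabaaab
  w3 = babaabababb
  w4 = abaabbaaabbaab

w1:
  start at s5
  read 'a': s5 → s6
  read 'a': s6 → s0
  read 'b': s0 → s0
  read 'b': s0 → s0
  read 'a': s0 → s1
  read 'b': s1 → s3
  read 'a': s3 → s3
  read 'b': s3 → s6
  read 'a': s6 → s0
  read 'a': s0 → s1
  read 'b': s1 → s3
  read 'b': s3 → s6
  read 'b': s6 → s0
  read 'a': s0 → s1
  read 'b': s1 → s3
  read 'b': s3 → s6
  read 'b': s6 → s0
  read 'b': s0 → s0
  read 'a': s0 → s1
  end s1, accepted
w2:
  start at s5
  read 'a': s5 → s6
  read 'b': s6 → s0
  read 'a': s0 → s1
  read 'a': s1 → s3
  read 'a': s3 → s3
  read 'b': s3 → s6
  read 'b': s6 → s0
  read 'b': s0 → s0
  read 'b': s0 → s0
  read 'a': s0 → s1
  read 'a': s1 → s3
  read 'b': s3 → s6
  read 'b': s6 → s0
  read 'a': s0 → s1
  read 'b': s1 → s3
  read 'a': s3 → s3
  read 'a': s3 → s3
  read 'a': s3 → s3
  read 'b': s3 → s6
  end s6, accepted
w3:
  start at s5
  read 'b': s5 → s6
  read 'a': s6 → s0
  read 'b': s0 → s0
  read 'a': s0 → s1
  read 'a': s1 → s3
  read 'b': s3 → s6
  read 'a': s6 → s0
  read 'b': s0 → s0
  read 'a': s0 → s1
  read 'b': s1 → s3
  read 'b': s3 → s6
  end s6, accepted
w4:
  start at s5
  read 'a': s5 → s6
  read 'b': s6 → s0
  read 'a': s0 → s1
  read 'a': s1 → s3
  read 'b': s3 → s6
  read 'b': s6 → s0
  read 'a': s0 → s1
  read 'a': s1 → s3
  read 'a': s3 → s3
  read 'b': s3 → s6
  read 'b': s6 → s0
  read 'a': s0 → s1
  read 'a': s1 → s3
  read 'b': s3 → s6
  end s6, accepted

w1, w2, w3, w4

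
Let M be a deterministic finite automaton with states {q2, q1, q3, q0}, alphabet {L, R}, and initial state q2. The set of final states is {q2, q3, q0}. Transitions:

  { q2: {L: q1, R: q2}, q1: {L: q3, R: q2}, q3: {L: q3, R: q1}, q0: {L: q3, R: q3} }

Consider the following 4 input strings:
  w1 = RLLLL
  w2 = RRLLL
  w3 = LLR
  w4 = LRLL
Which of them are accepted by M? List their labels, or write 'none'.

w1, w2, w4

w1: Trace: q2 -R-> q2 -L-> q1 -L-> q3 -L-> q3 -L-> q3  → end q3, accepted
w2: Trace: q2 -R-> q2 -R-> q2 -L-> q1 -L-> q3 -L-> q3  → end q3, accepted
w3: Trace: q2 -L-> q1 -L-> q3 -R-> q1  → end q1, rejected
w4: Trace: q2 -L-> q1 -R-> q2 -L-> q1 -L-> q3  → end q3, accepted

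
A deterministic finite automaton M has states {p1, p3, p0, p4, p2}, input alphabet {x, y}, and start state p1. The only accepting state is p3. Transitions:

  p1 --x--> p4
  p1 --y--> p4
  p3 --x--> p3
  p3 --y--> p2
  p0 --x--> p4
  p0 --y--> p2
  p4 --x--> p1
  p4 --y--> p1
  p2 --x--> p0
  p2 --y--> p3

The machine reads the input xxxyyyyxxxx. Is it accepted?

p1 → p4 → p1 → p4 → p1 → p4 → p1 → p4 → p1 → p4 → p1 → p4
End state p4 is not accepting.

No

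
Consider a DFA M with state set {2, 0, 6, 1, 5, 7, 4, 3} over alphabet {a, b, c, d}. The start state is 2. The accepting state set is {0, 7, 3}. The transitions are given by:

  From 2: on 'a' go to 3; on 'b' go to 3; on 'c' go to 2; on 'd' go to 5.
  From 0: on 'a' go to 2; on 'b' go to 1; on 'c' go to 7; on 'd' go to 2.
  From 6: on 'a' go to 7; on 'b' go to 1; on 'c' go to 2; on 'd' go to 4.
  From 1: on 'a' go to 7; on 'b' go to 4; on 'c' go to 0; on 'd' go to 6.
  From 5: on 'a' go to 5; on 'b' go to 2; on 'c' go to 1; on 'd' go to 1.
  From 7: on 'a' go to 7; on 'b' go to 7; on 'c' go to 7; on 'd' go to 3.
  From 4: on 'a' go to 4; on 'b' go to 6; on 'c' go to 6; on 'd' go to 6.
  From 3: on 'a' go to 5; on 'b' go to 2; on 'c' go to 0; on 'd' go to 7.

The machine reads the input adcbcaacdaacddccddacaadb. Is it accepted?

2 → 3 → 7 → 7 → 7 → 7 → 7 → 7 → 7 → 3 → 5 → 5 → 1 → 6 → 4 → 6 → 2 → 5 → 1 → 7 → 7 → 7 → 7 → 3 → 2
End state 2 is not accepting.

No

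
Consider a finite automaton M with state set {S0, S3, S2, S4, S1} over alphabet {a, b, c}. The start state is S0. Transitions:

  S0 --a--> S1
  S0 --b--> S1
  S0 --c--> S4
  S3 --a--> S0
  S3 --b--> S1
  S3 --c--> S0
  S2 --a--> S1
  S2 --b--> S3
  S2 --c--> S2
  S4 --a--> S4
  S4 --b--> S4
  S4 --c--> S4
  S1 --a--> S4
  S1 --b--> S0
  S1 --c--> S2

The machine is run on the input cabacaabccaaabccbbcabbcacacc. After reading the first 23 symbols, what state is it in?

S0 → S4 → S4 → S4 → S4 → S4 → S4 → S4 → S4 → S4 → S4 → S4 → S4 → S4 → S4 → S4 → S4 → S4 → S4 → S4 → S4 → S4 → S4 → S4
After 23 symbols: S4.

S4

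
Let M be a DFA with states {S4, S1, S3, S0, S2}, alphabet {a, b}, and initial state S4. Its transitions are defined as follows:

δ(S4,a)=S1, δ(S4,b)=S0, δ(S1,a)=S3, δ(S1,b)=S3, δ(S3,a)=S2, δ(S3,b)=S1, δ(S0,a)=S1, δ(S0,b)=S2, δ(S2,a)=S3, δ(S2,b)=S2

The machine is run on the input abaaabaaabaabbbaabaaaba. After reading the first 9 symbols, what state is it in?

S3

start at S4
read 'a': S4 → S1
read 'b': S1 → S3
read 'a': S3 → S2
read 'a': S2 → S3
read 'a': S3 → S2
read 'b': S2 → S2
read 'a': S2 → S3
read 'a': S3 → S2
read 'a': S2 → S3
After 9 symbols: S3.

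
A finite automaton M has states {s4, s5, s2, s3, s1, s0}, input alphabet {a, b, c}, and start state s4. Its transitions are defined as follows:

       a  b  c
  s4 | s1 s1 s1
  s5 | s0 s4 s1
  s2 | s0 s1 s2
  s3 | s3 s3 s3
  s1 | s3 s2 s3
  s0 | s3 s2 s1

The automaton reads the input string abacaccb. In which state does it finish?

s3

Trace: s4 -a-> s1 -b-> s2 -a-> s0 -c-> s1 -a-> s3 -c-> s3 -c-> s3 -b-> s3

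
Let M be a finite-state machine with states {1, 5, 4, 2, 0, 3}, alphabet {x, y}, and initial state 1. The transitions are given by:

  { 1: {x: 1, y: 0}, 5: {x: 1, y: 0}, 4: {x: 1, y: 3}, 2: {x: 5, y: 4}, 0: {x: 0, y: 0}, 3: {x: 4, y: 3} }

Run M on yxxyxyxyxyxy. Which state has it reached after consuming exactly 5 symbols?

start at 1
read 'y': 1 → 0
read 'x': 0 → 0
read 'x': 0 → 0
read 'y': 0 → 0
read 'x': 0 → 0
After 5 symbols: 0.

0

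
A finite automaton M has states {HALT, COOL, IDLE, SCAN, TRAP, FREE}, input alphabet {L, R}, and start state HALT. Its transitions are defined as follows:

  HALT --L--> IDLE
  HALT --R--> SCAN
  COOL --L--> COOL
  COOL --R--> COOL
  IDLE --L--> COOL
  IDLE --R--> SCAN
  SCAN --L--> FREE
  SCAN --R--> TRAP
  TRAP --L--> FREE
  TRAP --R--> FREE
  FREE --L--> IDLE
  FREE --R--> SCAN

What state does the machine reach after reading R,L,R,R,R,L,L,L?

COOL

start at HALT
read 'R': HALT → SCAN
read 'L': SCAN → FREE
read 'R': FREE → SCAN
read 'R': SCAN → TRAP
read 'R': TRAP → FREE
read 'L': FREE → IDLE
read 'L': IDLE → COOL
read 'L': COOL → COOL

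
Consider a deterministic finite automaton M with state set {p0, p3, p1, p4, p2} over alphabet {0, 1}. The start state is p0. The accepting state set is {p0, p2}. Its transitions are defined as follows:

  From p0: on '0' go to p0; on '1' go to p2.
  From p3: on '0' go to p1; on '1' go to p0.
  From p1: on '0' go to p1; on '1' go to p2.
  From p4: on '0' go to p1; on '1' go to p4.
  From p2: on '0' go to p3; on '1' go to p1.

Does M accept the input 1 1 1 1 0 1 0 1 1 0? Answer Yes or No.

No

start at p0
read '1': p0 → p2
read '1': p2 → p1
read '1': p1 → p2
read '1': p2 → p1
read '0': p1 → p1
read '1': p1 → p2
read '0': p2 → p3
read '1': p3 → p0
read '1': p0 → p2
read '0': p2 → p3
End state p3 is not accepting.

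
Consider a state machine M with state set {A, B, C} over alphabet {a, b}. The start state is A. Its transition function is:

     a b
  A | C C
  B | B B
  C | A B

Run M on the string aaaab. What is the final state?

C

Trace: A -a-> C -a-> A -a-> C -a-> A -b-> C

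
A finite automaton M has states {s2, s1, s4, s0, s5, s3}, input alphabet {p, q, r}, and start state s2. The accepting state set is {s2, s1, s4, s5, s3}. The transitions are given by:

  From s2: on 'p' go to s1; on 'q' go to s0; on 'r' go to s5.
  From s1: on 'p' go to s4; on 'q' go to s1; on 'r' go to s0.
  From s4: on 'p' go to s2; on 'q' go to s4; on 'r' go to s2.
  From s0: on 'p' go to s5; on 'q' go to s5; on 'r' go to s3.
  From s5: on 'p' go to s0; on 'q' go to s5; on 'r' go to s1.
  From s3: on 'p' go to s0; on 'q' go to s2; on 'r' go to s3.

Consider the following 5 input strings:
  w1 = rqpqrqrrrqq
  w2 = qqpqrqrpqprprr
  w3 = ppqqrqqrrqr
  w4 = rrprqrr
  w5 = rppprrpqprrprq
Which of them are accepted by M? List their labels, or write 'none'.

w1: s2 → s5 → s5 → s0 → s5 → s1 → s1 → s0 → s3 → s3 → s2 → s0  → end s0, rejected
w2: s2 → s0 → s5 → s0 → s5 → s1 → s1 → s0 → s5 → s5 → s0 → s3 → s0 → s3 → s3  → end s3, accepted
w3: s2 → s1 → s4 → s4 → s4 → s2 → s0 → s5 → s1 → s0 → s5 → s1  → end s1, accepted
w4: s2 → s5 → s1 → s4 → s2 → s0 → s3 → s3  → end s3, accepted
w5: s2 → s5 → s0 → s5 → s0 → s3 → s3 → s0 → s5 → s0 → s3 → s3 → s0 → s3 → s2  → end s2, accepted

w2, w3, w4, w5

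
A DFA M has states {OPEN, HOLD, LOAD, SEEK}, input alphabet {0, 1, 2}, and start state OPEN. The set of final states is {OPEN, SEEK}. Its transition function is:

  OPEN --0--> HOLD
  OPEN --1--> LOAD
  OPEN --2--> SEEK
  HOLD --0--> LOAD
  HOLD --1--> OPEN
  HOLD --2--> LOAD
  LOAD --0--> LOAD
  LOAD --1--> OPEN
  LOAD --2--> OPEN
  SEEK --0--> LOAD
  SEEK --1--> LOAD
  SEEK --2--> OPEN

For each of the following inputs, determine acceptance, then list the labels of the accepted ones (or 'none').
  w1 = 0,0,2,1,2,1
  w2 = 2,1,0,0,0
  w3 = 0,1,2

w1: Trace: OPEN -0-> HOLD -0-> LOAD -2-> OPEN -1-> LOAD -2-> OPEN -1-> LOAD  → end LOAD, rejected
w2: Trace: OPEN -2-> SEEK -1-> LOAD -0-> LOAD -0-> LOAD -0-> LOAD  → end LOAD, rejected
w3: Trace: OPEN -0-> HOLD -1-> OPEN -2-> SEEK  → end SEEK, accepted

w3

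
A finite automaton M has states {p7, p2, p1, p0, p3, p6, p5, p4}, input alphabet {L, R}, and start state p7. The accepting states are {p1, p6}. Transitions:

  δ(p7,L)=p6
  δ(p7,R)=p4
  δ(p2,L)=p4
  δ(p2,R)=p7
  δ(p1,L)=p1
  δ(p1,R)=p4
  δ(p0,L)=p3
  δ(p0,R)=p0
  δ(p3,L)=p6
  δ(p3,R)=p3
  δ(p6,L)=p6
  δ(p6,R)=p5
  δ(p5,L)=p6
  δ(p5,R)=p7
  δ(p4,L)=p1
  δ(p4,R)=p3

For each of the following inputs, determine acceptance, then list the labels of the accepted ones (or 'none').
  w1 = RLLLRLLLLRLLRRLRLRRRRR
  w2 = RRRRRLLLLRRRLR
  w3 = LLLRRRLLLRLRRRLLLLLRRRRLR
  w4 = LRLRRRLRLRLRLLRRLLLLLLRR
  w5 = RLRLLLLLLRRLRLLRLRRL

w5

w1:
  start at p7
  read 'R': p7 → p4
  read 'L': p4 → p1
  read 'L': p1 → p1
  read 'L': p1 → p1
  read 'R': p1 → p4
  read 'L': p4 → p1
  read 'L': p1 → p1
  read 'L': p1 → p1
  read 'L': p1 → p1
  read 'R': p1 → p4
  read 'L': p4 → p1
  read 'L': p1 → p1
  read 'R': p1 → p4
  read 'R': p4 → p3
  read 'L': p3 → p6
  read 'R': p6 → p5
  read 'L': p5 → p6
  read 'R': p6 → p5
  read 'R': p5 → p7
  read 'R': p7 → p4
  read 'R': p4 → p3
  read 'R': p3 → p3
  end p3, rejected
w2:
  start at p7
  read 'R': p7 → p4
  read 'R': p4 → p3
  read 'R': p3 → p3
  read 'R': p3 → p3
  read 'R': p3 → p3
  read 'L': p3 → p6
  read 'L': p6 → p6
  read 'L': p6 → p6
  read 'L': p6 → p6
  read 'R': p6 → p5
  read 'R': p5 → p7
  read 'R': p7 → p4
  read 'L': p4 → p1
  read 'R': p1 → p4
  end p4, rejected
w3:
  start at p7
  read 'L': p7 → p6
  read 'L': p6 → p6
  read 'L': p6 → p6
  read 'R': p6 → p5
  read 'R': p5 → p7
  read 'R': p7 → p4
  read 'L': p4 → p1
  read 'L': p1 → p1
  read 'L': p1 → p1
  read 'R': p1 → p4
  read 'L': p4 → p1
  read 'R': p1 → p4
  read 'R': p4 → p3
  read 'R': p3 → p3
  read 'L': p3 → p6
  read 'L': p6 → p6
  read 'L': p6 → p6
  read 'L': p6 → p6
  read 'L': p6 → p6
  read 'R': p6 → p5
  read 'R': p5 → p7
  read 'R': p7 → p4
  read 'R': p4 → p3
  read 'L': p3 → p6
  read 'R': p6 → p5
  end p5, rejected
w4:
  start at p7
  read 'L': p7 → p6
  read 'R': p6 → p5
  read 'L': p5 → p6
  read 'R': p6 → p5
  read 'R': p5 → p7
  read 'R': p7 → p4
  read 'L': p4 → p1
  read 'R': p1 → p4
  read 'L': p4 → p1
  read 'R': p1 → p4
  read 'L': p4 → p1
  read 'R': p1 → p4
  read 'L': p4 → p1
  read 'L': p1 → p1
  read 'R': p1 → p4
  read 'R': p4 → p3
  read 'L': p3 → p6
  read 'L': p6 → p6
  read 'L': p6 → p6
  read 'L': p6 → p6
  read 'L': p6 → p6
  read 'L': p6 → p6
  read 'R': p6 → p5
  read 'R': p5 → p7
  end p7, rejected
w5:
  start at p7
  read 'R': p7 → p4
  read 'L': p4 → p1
  read 'R': p1 → p4
  read 'L': p4 → p1
  read 'L': p1 → p1
  read 'L': p1 → p1
  read 'L': p1 → p1
  read 'L': p1 → p1
  read 'L': p1 → p1
  read 'R': p1 → p4
  read 'R': p4 → p3
  read 'L': p3 → p6
  read 'R': p6 → p5
  read 'L': p5 → p6
  read 'L': p6 → p6
  read 'R': p6 → p5
  read 'L': p5 → p6
  read 'R': p6 → p5
  read 'R': p5 → p7
  read 'L': p7 → p6
  end p6, accepted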